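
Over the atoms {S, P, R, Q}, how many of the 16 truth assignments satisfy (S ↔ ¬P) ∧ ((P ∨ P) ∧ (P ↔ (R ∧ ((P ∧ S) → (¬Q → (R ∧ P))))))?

2

Initial set: {((S ↔ ¬P) ∧ ((P ∨ P) ∧ (P ↔ (R ∧ ((P ∧ S) → (¬Q → (R ∧ P)))))))}.
((S ↔ ¬P) ∧ ((P ∨ P) ∧ (P ↔ (R ∧ ((P ∧ S) → (¬Q → (R ∧ P))))))): α-rule — add (S ↔ ¬P), ((P ∨ P) ∧ (P ↔ (R ∧ ((P ∧ S) → (¬Q → (R ∧ P)))))).
((P ∨ P) ∧ (P ↔ (R ∧ ((P ∧ S) → (¬Q → (R ∧ P)))))): α-rule — add (P ∨ P), (P ↔ (R ∧ ((P ∧ S) → (¬Q → (R ∧ P))))).
(S ↔ ¬P): β-rule — branch into S, ¬P  //  ¬S, ¬¬P.
  branch 1 (add S, ¬P):
    (P ∨ P): β-rule — branch into P  //  P.
      branch 1.1 (add P):
        × closes — contains both P and ¬P.
      branch 1.2 (add P):
        × closes — contains both P and ¬P.
  branch 2 (add ¬S, ¬¬P):
    (P ∨ P): β-rule — branch into P  //  P.
      branch 2.1 (add P):
        (P ↔ (R ∧ ((P ∧ S) → (¬Q → (R ∧ P))))): β-rule — branch into P, (R ∧ ((P ∧ S) → (¬Q → (R ∧ P))))  //  ¬P, ¬(R ∧ ((P ∧ S) → (¬Q → (R ∧ P)))).
          branch 2.1.1 (add P, (R ∧ ((P ∧ S) → (¬Q → (R ∧ P))))):
            (R ∧ ((P ∧ S) → (¬Q → (R ∧ P)))): α-rule — add R, ((P ∧ S) → (¬Q → (R ∧ P))).
            ((P ∧ S) → (¬Q → (R ∧ P))): β-rule — branch into ¬(P ∧ S)  //  (¬Q → (R ∧ P)).
              branch 2.1.1.1 (add ¬(P ∧ S)):
                ¬(P ∧ S): β-rule — branch into ¬P  //  ¬S.
                  branch 2.1.1.1.1 (add ¬P):
                    × closes — contains both P and ¬P.
                  branch 2.1.1.1.2 (add ¬S):
                    ○ open, literals {P=1, R=1, S=0}.
              branch 2.1.1.2 (add (¬Q → (R ∧ P))):
                (¬Q → (R ∧ P)): β-rule — branch into ¬¬Q  //  (R ∧ P).
                  branch 2.1.1.2.1 (add ¬¬Q):
                    ○ open, literals {P=1, Q=1, R=1, S=0}.
                  branch 2.1.1.2.2 (add (R ∧ P)):
                    (R ∧ P): α-rule — add R, P.
                    ○ open, literals {P=1, R=1, S=0}.
          branch 2.1.2 (add ¬P, ¬(R ∧ ((P ∧ S) → (¬Q → (R ∧ P))))):
            × closes — contains both P and ¬P.
      branch 2.2 (add P):
        (P ↔ (R ∧ ((P ∧ S) → (¬Q → (R ∧ P))))): β-rule — branch into P, (R ∧ ((P ∧ S) → (¬Q → (R ∧ P))))  //  ¬P, ¬(R ∧ ((P ∧ S) → (¬Q → (R ∧ P)))).
          branch 2.2.1 (add P, (R ∧ ((P ∧ S) → (¬Q → (R ∧ P))))):
            (R ∧ ((P ∧ S) → (¬Q → (R ∧ P)))): α-rule — add R, ((P ∧ S) → (¬Q → (R ∧ P))).
            ((P ∧ S) → (¬Q → (R ∧ P))): β-rule — branch into ¬(P ∧ S)  //  (¬Q → (R ∧ P)).
              branch 2.2.1.1 (add ¬(P ∧ S)):
                ¬(P ∧ S): β-rule — branch into ¬P  //  ¬S.
                  branch 2.2.1.1.1 (add ¬P):
                    × closes — contains both P and ¬P.
                  branch 2.2.1.1.2 (add ¬S):
                    ○ open, literals {P=1, R=1, S=0}.
              branch 2.2.1.2 (add (¬Q → (R ∧ P))):
                (¬Q → (R ∧ P)): β-rule — branch into ¬¬Q  //  (R ∧ P).
                  branch 2.2.1.2.1 (add ¬¬Q):
                    ○ open, literals {P=1, Q=1, R=1, S=0}.
                  branch 2.2.1.2.2 (add (R ∧ P)):
                    (R ∧ P): α-rule — add R, P.
                    ○ open, literals {P=1, R=1, S=0}.
          branch 2.2.2 (add ¬P, ¬(R ∧ ((P ∧ S) → (¬Q → (R ∧ P))))):
            × closes — contains both P and ¬P.
6 branches closed, 6 open.
Each open branch fixes some atoms; the unmentioned ones are free. Counting distinct full assignments: branch {P=1, R=1, S=0} (Q) contributes 2 new; branch {P=1, Q=1, R=1, S=0} (none free) contributes 0 new; branch {P=1, R=1, S=0} (Q) contributes 0 new; branch {P=1, R=1, S=0} (Q) contributes 0 new; branch {P=1, Q=1, R=1, S=0} (none free) contributes 0 new; branch {P=1, R=1, S=0} (Q) contributes 0 new. Total: 2.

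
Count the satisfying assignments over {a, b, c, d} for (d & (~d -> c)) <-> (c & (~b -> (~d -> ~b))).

Initial set: {((d & (~d -> c)) <-> (c & (~b -> (~d -> ~b))))}.
((d & (~d -> c)) <-> (c & (~b -> (~d -> ~b)))): β-rule — branch into (d & (~d -> c)), (c & (~b -> (~d -> ~b)))  //  ~(d & (~d -> c)), ~(c & (~b -> (~d -> ~b))).
  branch 1 (add (d & (~d -> c)), (c & (~b -> (~d -> ~b)))):
    (d & (~d -> c)): α-rule — add d, (~d -> c).
    (c & (~b -> (~d -> ~b))): α-rule — add c, (~b -> (~d -> ~b)).
    (~d -> c): β-rule — branch into ~~d  //  c.
      branch 1.1 (add ~~d):
        (~b -> (~d -> ~b)): β-rule — branch into ~~b  //  (~d -> ~b).
          branch 1.1.1 (add ~~b):
            ○ open, literals {b=1, c=1, d=1}.
          branch 1.1.2 (add (~d -> ~b)):
            (~d -> ~b): β-rule — branch into ~~d  //  ~b.
              branch 1.1.2.1 (add ~~d):
                ○ open, literals {c=1, d=1}.
              branch 1.1.2.2 (add ~b):
                ○ open, literals {b=0, c=1, d=1}.
      branch 1.2 (add c):
        (~b -> (~d -> ~b)): β-rule — branch into ~~b  //  (~d -> ~b).
          branch 1.2.1 (add ~~b):
            ○ open, literals {b=1, c=1, d=1}.
          branch 1.2.2 (add (~d -> ~b)):
            (~d -> ~b): β-rule — branch into ~~d  //  ~b.
              branch 1.2.2.1 (add ~~d):
                ○ open, literals {c=1, d=1}.
              branch 1.2.2.2 (add ~b):
                ○ open, literals {b=0, c=1, d=1}.
  branch 2 (add ~(d & (~d -> c)), ~(c & (~b -> (~d -> ~b)))):
    ~(d & (~d -> c)): β-rule — branch into ~d  //  ~(~d -> c).
      branch 2.1 (add ~d):
        ~(c & (~b -> (~d -> ~b))): β-rule — branch into ~c  //  ~(~b -> (~d -> ~b)).
          branch 2.1.1 (add ~c):
            ○ open, literals {c=0, d=0}.
          branch 2.1.2 (add ~(~b -> (~d -> ~b))):
            ~(~b -> (~d -> ~b)): α-rule — add ~b, ~(~d -> ~b).
            ~(~d -> ~b): α-rule — add ~d, ~~b.
            × closes — contains both b and ~b.
      branch 2.2 (add ~(~d -> c)):
        ~(~d -> c): α-rule — add ~d, ~c.
        ~(c & (~b -> (~d -> ~b))): β-rule — branch into ~c  //  ~(~b -> (~d -> ~b)).
          branch 2.2.1 (add ~c):
            ○ open, literals {c=0, d=0}.
          branch 2.2.2 (add ~(~b -> (~d -> ~b))):
            ~(~b -> (~d -> ~b)): α-rule — add ~b, ~(~d -> ~b).
            ~(~d -> ~b): α-rule — add ~d, ~~b.
            × closes — contains both b and ~b.
2 branches closed, 8 open.
Each open branch fixes some atoms; the unmentioned ones are free. Counting distinct full assignments: branch {b=1, c=1, d=1} (a) contributes 2 new; branch {c=1, d=1} (a, b) contributes 2 new; branch {b=0, c=1, d=1} (a) contributes 0 new; branch {b=1, c=1, d=1} (a) contributes 0 new; branch {c=1, d=1} (a, b) contributes 0 new; branch {b=0, c=1, d=1} (a) contributes 0 new; branch {c=0, d=0} (a, b) contributes 4 new; branch {c=0, d=0} (a, b) contributes 0 new. Total: 8.

8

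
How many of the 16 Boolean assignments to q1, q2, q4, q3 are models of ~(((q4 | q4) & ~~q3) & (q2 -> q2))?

Initial set: {~(((q4 | q4) & ~~q3) & (q2 -> q2))}.
~(((q4 | q4) & ~~q3) & (q2 -> q2)): β-rule — branch into ~((q4 | q4) & ~~q3)  //  ~(q2 -> q2).
  branch 1 (add ~((q4 | q4) & ~~q3)):
    ~((q4 | q4) & ~~q3): β-rule — branch into ~(q4 | q4)  //  ~~~q3.
      branch 1.1 (add ~(q4 | q4)):
        ~(q4 | q4): α-rule — add ~q4, ~q4.
        ○ open, literals {q4=false}.
      branch 1.2 (add ~~~q3):
        ~~~q3: drop double negation, giving ~q3.
        ○ open, literals {q3=false}.
  branch 2 (add ~(q2 -> q2)):
    ~(q2 -> q2): α-rule — add q2, ~q2.
    × closes — contains both q2 and ~q2.
1 branch closed, 2 open.
Each open branch fixes some atoms; the unmentioned ones are free. Counting distinct full assignments: branch {q4=false} (q1, q2, q3) contributes 8 new; branch {q3=false} (q1, q2, q4) contributes 4 new. Total: 12.

12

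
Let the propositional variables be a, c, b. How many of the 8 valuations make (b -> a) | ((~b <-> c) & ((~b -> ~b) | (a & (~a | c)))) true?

7

Initial set: {T ((b -> a) | ((~b <-> c) & ((~b -> ~b) | (a & (~a | c)))))}.
T ((b -> a) | ((~b <-> c) & ((~b -> ~b) | (a & (~a | c))))): β-rule — branch into T (b -> a)  //  T ((~b <-> c) & ((~b -> ~b) | (a & (~a | c)))).
  branch 1 (add T (b -> a)):
    T (b -> a): β-rule — branch into F b  //  T a.
      branch 1.1 (add F b):
        ○ open, literals {b=false}.
      branch 1.2 (add T a):
        ○ open, literals {a=true}.
  branch 2 (add T ((~b <-> c) & ((~b -> ~b) | (a & (~a | c))))):
    T ((~b <-> c) & ((~b -> ~b) | (a & (~a | c)))): α-rule — add T (~b <-> c), T ((~b -> ~b) | (a & (~a | c))).
    T (~b <-> c): β-rule — branch into T ~b, T c  //  F ~b, F c.
      branch 2.1 (add T ~b, T c):
        T ((~b -> ~b) | (a & (~a | c))): β-rule — branch into T (~b -> ~b)  //  T (a & (~a | c)).
          branch 2.1.1 (add T (~b -> ~b)):
            T (~b -> ~b): β-rule — branch into F ~b  //  T ~b.
              branch 2.1.1.1 (add F ~b):
                × closes — contains both b and ~b.
              branch 2.1.1.2 (add T ~b):
                ○ open, literals {b=false, c=true}.
          branch 2.1.2 (add T (a & (~a | c))):
            T (a & (~a | c)): α-rule — add T a, T (~a | c).
            T (~a | c): β-rule — branch into T ~a  //  T c.
              branch 2.1.2.1 (add T ~a):
                × closes — contains both a and ~a.
              branch 2.1.2.2 (add T c):
                ○ open, literals {a=true, b=false, c=true}.
      branch 2.2 (add F ~b, F c):
        T ((~b -> ~b) | (a & (~a | c))): β-rule — branch into T (~b -> ~b)  //  T (a & (~a | c)).
          branch 2.2.1 (add T (~b -> ~b)):
            T (~b -> ~b): β-rule — branch into F ~b  //  T ~b.
              branch 2.2.1.1 (add F ~b):
                ○ open, literals {b=true, c=false}.
              branch 2.2.1.2 (add T ~b):
                × closes — contains both b and ~b.
          branch 2.2.2 (add T (a & (~a | c))):
            T (a & (~a | c)): α-rule — add T a, T (~a | c).
            T (~a | c): β-rule — branch into T ~a  //  T c.
              branch 2.2.2.1 (add T ~a):
                × closes — contains both a and ~a.
              branch 2.2.2.2 (add T c):
                × closes — contains both c and ~c.
5 branches closed, 5 open.
Each open branch fixes some atoms; the unmentioned ones are free. Counting distinct full assignments: branch {b=false} (a, c) contributes 4 new; branch {a=true} (c, b) contributes 2 new; branch {b=false, c=true} (a) contributes 0 new; branch {a=true, b=false, c=true} (none free) contributes 0 new; branch {b=true, c=false} (a) contributes 1 new. Total: 7.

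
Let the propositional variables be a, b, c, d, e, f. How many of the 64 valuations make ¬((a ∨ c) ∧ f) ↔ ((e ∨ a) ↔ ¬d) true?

32

Initial set: {(¬((a ∨ c) ∧ f) ↔ ((e ∨ a) ↔ ¬d))}.
(¬((a ∨ c) ∧ f) ↔ ((e ∨ a) ↔ ¬d)): β-rule — branch into ¬((a ∨ c) ∧ f), ((e ∨ a) ↔ ¬d)  //  ¬¬((a ∨ c) ∧ f), ¬((e ∨ a) ↔ ¬d).
  branch 1 (add ¬((a ∨ c) ∧ f), ((e ∨ a) ↔ ¬d)):
    ¬((a ∨ c) ∧ f): β-rule — branch into ¬(a ∨ c)  //  ¬f.
      branch 1.1 (add ¬(a ∨ c)):
        ¬(a ∨ c): α-rule — add ¬a, ¬c.
        ((e ∨ a) ↔ ¬d): β-rule — branch into (e ∨ a), ¬d  //  ¬(e ∨ a), ¬¬d.
          branch 1.1.1 (add (e ∨ a), ¬d):
            (e ∨ a): β-rule — branch into e  //  a.
              branch 1.1.1.1 (add e):
                ○ open, literals {a=false, c=false, d=false, e=true}.
              branch 1.1.1.2 (add a):
                × closes — contains both a and ¬a.
          branch 1.1.2 (add ¬(e ∨ a), ¬¬d):
            ¬(e ∨ a): α-rule — add ¬e, ¬a.
            ○ open, literals {a=false, c=false, d=true, e=false}.
      branch 1.2 (add ¬f):
        ((e ∨ a) ↔ ¬d): β-rule — branch into (e ∨ a), ¬d  //  ¬(e ∨ a), ¬¬d.
          branch 1.2.1 (add (e ∨ a), ¬d):
            (e ∨ a): β-rule — branch into e  //  a.
              branch 1.2.1.1 (add e):
                ○ open, literals {d=false, e=true, f=false}.
              branch 1.2.1.2 (add a):
                ○ open, literals {a=true, d=false, f=false}.
          branch 1.2.2 (add ¬(e ∨ a), ¬¬d):
            ¬(e ∨ a): α-rule — add ¬e, ¬a.
            ○ open, literals {a=false, d=true, e=false, f=false}.
  branch 2 (add ¬¬((a ∨ c) ∧ f), ¬((e ∨ a) ↔ ¬d)):
    ¬¬((a ∨ c) ∧ f): α-rule — add (a ∨ c), f.
    ¬((e ∨ a) ↔ ¬d): β-rule — branch into (e ∨ a), ¬¬d  //  ¬(e ∨ a), ¬d.
      branch 2.1 (add (e ∨ a), ¬¬d):
        (a ∨ c): β-rule — branch into a  //  c.
          branch 2.1.1 (add a):
            (e ∨ a): β-rule — branch into e  //  a.
              branch 2.1.1.1 (add e):
                ○ open, literals {a=true, d=true, e=true, f=true}.
              branch 2.1.1.2 (add a):
                ○ open, literals {a=true, d=true, f=true}.
          branch 2.1.2 (add c):
            (e ∨ a): β-rule — branch into e  //  a.
              branch 2.1.2.1 (add e):
                ○ open, literals {c=true, d=true, e=true, f=true}.
              branch 2.1.2.2 (add a):
                ○ open, literals {a=true, c=true, d=true, f=true}.
      branch 2.2 (add ¬(e ∨ a), ¬d):
        ¬(e ∨ a): α-rule — add ¬e, ¬a.
        (a ∨ c): β-rule — branch into a  //  c.
          branch 2.2.1 (add a):
            × closes — contains both a and ¬a.
          branch 2.2.2 (add c):
            ○ open, literals {a=false, c=true, d=false, e=false, f=true}.
2 branches closed, 10 open.
Each open branch fixes some atoms; the unmentioned ones are free. Counting distinct full assignments: branch {a=false, c=false, d=false, e=true} (b, f) contributes 4 new; branch {a=false, c=false, d=true, e=false} (b, f) contributes 4 new; branch {d=false, e=true, f=false} (a, b, c) contributes 6 new; branch {a=true, d=false, f=false} (b, c, e) contributes 4 new; branch {a=false, d=true, e=false, f=false} (b, c) contributes 2 new; branch {a=true, d=true, e=true, f=true} (b, c) contributes 4 new; branch {a=true, d=true, f=true} (b, c, e) contributes 4 new; branch {c=true, d=true, e=true, f=true} (a, b) contributes 2 new; branch {a=true, c=true, d=true, f=true} (b, e) contributes 0 new; branch {a=false, c=true, d=false, e=false, f=true} (b) contributes 2 new. Total: 32.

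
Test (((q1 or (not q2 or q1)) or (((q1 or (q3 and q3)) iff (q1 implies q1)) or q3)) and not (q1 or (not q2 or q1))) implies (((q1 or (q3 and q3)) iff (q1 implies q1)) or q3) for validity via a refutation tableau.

Assume the negation and expand:
Initial set: {not ((((q1 or (not q2 or q1)) or (((q1 or (q3 and q3)) iff (q1 implies q1)) or q3)) and not (q1 or (not q2 or q1))) implies (((q1 or (q3 and q3)) iff (q1 implies q1)) or q3))}.
not ((((q1 or (not q2 or q1)) or (((q1 or (q3 and q3)) iff (q1 implies q1)) or q3)) and not (q1 or (not q2 or q1))) implies (((q1 or (q3 and q3)) iff (q1 implies q1)) or q3)): α-rule — add (((q1 or (not q2 or q1)) or (((q1 or (q3 and q3)) iff (q1 implies q1)) or q3)) and not (q1 or (not q2 or q1))), not (((q1 or (q3 and q3)) iff (q1 implies q1)) or q3).
(((q1 or (not q2 or q1)) or (((q1 or (q3 and q3)) iff (q1 implies q1)) or q3)) and not (q1 or (not q2 or q1))): α-rule — add ((q1 or (not q2 or q1)) or (((q1 or (q3 and q3)) iff (q1 implies q1)) or q3)), not (q1 or (not q2 or q1)).
not (((q1 or (q3 and q3)) iff (q1 implies q1)) or q3): α-rule — add not ((q1 or (q3 and q3)) iff (q1 implies q1)), not q3.
not (q1 or (not q2 or q1)): α-rule — add not q1, not (not q2 or q1).
not (not q2 or q1): α-rule — add not not q2, not q1.
((q1 or (not q2 or q1)) or (((q1 or (q3 and q3)) iff (q1 implies q1)) or q3)): β-rule — branch into (q1 or (not q2 or q1))  //  (((q1 or (q3 and q3)) iff (q1 implies q1)) or q3).
  branch 1 (add (q1 or (not q2 or q1))):
    not ((q1 or (q3 and q3)) iff (q1 implies q1)): β-rule — branch into (q1 or (q3 and q3)), not (q1 implies q1)  //  not (q1 or (q3 and q3)), (q1 implies q1).
      branch 1.1 (add (q1 or (q3 and q3)), not (q1 implies q1)):
        not (q1 implies q1): α-rule — add q1, not q1.
        × closes — contains both q1 and not q1.
      branch 1.2 (add not (q1 or (q3 and q3)), (q1 implies q1)):
        not (q1 or (q3 and q3)): α-rule — add not q1, not (q3 and q3).
        (q1 or (not q2 or q1)): β-rule — branch into q1  //  (not q2 or q1).
          branch 1.2.1 (add q1):
            × closes — contains both q1 and not q1.
          branch 1.2.2 (add (not q2 or q1)):
            (q1 implies q1): β-rule — branch into not q1  //  q1.
              branch 1.2.2.1 (add not q1):
                not (q3 and q3): β-rule — branch into not q3  //  not q3.
                  branch 1.2.2.1.1 (add not q3):
                    (not q2 or q1): β-rule — branch into not q2  //  q1.
                      branch 1.2.2.1.1.1 (add not q2):
                        × closes — contains both q2 and not q2.
                      branch 1.2.2.1.1.2 (add q1):
                        × closes — contains both q1 and not q1.
                  branch 1.2.2.1.2 (add not q3):
                    (not q2 or q1): β-rule — branch into not q2  //  q1.
                      branch 1.2.2.1.2.1 (add not q2):
                        × closes — contains both q2 and not q2.
                      branch 1.2.2.1.2.2 (add q1):
                        × closes — contains both q1 and not q1.
              branch 1.2.2.2 (add q1):
                × closes — contains both q1 and not q1.
  branch 2 (add (((q1 or (q3 and q3)) iff (q1 implies q1)) or q3)):
    not ((q1 or (q3 and q3)) iff (q1 implies q1)): β-rule — branch into (q1 or (q3 and q3)), not (q1 implies q1)  //  not (q1 or (q3 and q3)), (q1 implies q1).
      branch 2.1 (add (q1 or (q3 and q3)), not (q1 implies q1)):
        not (q1 implies q1): α-rule — add q1, not q1.
        × closes — contains both q1 and not q1.
      branch 2.2 (add not (q1 or (q3 and q3)), (q1 implies q1)):
        not (q1 or (q3 and q3)): α-rule — add not q1, not (q3 and q3).
        (((q1 or (q3 and q3)) iff (q1 implies q1)) or q3): β-rule — branch into ((q1 or (q3 and q3)) iff (q1 implies q1))  //  q3.
          branch 2.2.1 (add ((q1 or (q3 and q3)) iff (q1 implies q1))):
            (q1 implies q1): β-rule — branch into not q1  //  q1.
              branch 2.2.1.1 (add not q1):
                not (q3 and q3): β-rule — branch into not q3  //  not q3.
                  branch 2.2.1.1.1 (add not q3):
                    ((q1 or (q3 and q3)) iff (q1 implies q1)): β-rule — branch into (q1 or (q3 and q3)), (q1 implies q1)  //  not (q1 or (q3 and q3)), not (q1 implies q1).
                      branch 2.2.1.1.1.1 (add (q1 or (q3 and q3)), (q1 implies q1)):
                        (q1 or (q3 and q3)): β-rule — branch into q1  //  (q3 and q3).
                          branch 2.2.1.1.1.1.1 (add q1):
                            × closes — contains both q1 and not q1.
                          branch 2.2.1.1.1.1.2 (add (q3 and q3)):
                            (q3 and q3): α-rule — add q3, q3.
                            × closes — contains both q3 and not q3.
                      branch 2.2.1.1.1.2 (add not (q1 or (q3 and q3)), not (q1 implies q1)):
                        not (q1 or (q3 and q3)): α-rule — add not q1, not (q3 and q3).
                        not (q1 implies q1): α-rule — add q1, not q1.
                        × closes — contains both q1 and not q1.
                  branch 2.2.1.1.2 (add not q3):
                    ((q1 or (q3 and q3)) iff (q1 implies q1)): β-rule — branch into (q1 or (q3 and q3)), (q1 implies q1)  //  not (q1 or (q3 and q3)), not (q1 implies q1).
                      branch 2.2.1.1.2.1 (add (q1 or (q3 and q3)), (q1 implies q1)):
                        (q1 or (q3 and q3)): β-rule — branch into q1  //  (q3 and q3).
                          branch 2.2.1.1.2.1.1 (add q1):
                            × closes — contains both q1 and not q1.
                          branch 2.2.1.1.2.1.2 (add (q3 and q3)):
                            (q3 and q3): α-rule — add q3, q3.
                            × closes — contains both q3 and not q3.
                      branch 2.2.1.1.2.2 (add not (q1 or (q3 and q3)), not (q1 implies q1)):
                        not (q1 or (q3 and q3)): α-rule — add not q1, not (q3 and q3).
                        not (q1 implies q1): α-rule — add q1, not q1.
                        × closes — contains both q1 and not q1.
              branch 2.2.1.2 (add q1):
                × closes — contains both q1 and not q1.
          branch 2.2.2 (add q3):
            × closes — contains both q3 and not q3.
All 16 branches close.
Every branch closed, so the negation is unsatisfiable and the formula is valid.

Valid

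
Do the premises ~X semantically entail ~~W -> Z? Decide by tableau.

No

Initial set: {~X; ~(~~W -> Z)}.
~(~~W -> Z): α-rule — add ~~W, ~Z.
~~W: drop double negation, giving W.
○ open, literals {W=true, X=false, Z=false}.
0 branches closed, 1 open.
An open branch gives a countermodel: W=true, X=false, Z=false (unmentioned atoms arbitrary); the premises hold there but the conclusion fails.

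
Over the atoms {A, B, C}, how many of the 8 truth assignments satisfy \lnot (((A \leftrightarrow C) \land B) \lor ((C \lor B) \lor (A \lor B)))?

1

Initial set: {\lnot (((A \leftrightarrow C) \land B) \lor ((C \lor B) \lor (A \lor B)))}.
\lnot (((A \leftrightarrow C) \land B) \lor ((C \lor B) \lor (A \lor B))): α-rule — add \lnot ((A \leftrightarrow C) \land B), \lnot ((C \lor B) \lor (A \lor B)).
\lnot ((C \lor B) \lor (A \lor B)): α-rule — add \lnot (C \lor B), \lnot (A \lor B).
\lnot (C \lor B): α-rule — add \lnot C, \lnot B.
\lnot (A \lor B): α-rule — add \lnot A, \lnot B.
\lnot ((A \leftrightarrow C) \land B): β-rule — branch into \lnot (A \leftrightarrow C)  //  \lnot B.
  branch 1 (add \lnot (A \leftrightarrow C)):
    \lnot (A \leftrightarrow C): β-rule — branch into A, \lnot C  //  \lnot A, C.
      branch 1.1 (add A, \lnot C):
        × closes — contains both A and \lnot A.
      branch 1.2 (add \lnot A, C):
        × closes — contains both C and \lnot C.
  branch 2 (add \lnot B):
    ○ open, literals {A=false, B=false, C=false}.
2 branches closed, 1 open.
Each open branch fixes some atoms; the unmentioned ones are free. Counting distinct full assignments: branch {A=false, B=false, C=false} (none free) contributes 1 new. Total: 1.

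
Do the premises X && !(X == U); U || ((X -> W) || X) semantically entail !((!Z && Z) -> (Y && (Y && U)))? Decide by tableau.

Initial set: {(X && !(X == U)); (U || ((X -> W) || X)); !!((!Z && Z) -> (Y && (Y && U)))}.
(X && !(X == U)): α-rule — add X, !(X == U).
(U || ((X -> W) || X)): β-rule — branch into U  //  ((X -> W) || X).
  branch 1 (add U):
    !!((!Z && Z) -> (Y && (Y && U))): β-rule — branch into !(!Z && Z)  //  (Y && (Y && U)).
      branch 1.1 (add !(!Z && Z)):
        !(X == U): β-rule — branch into X, !U  //  !X, U.
          branch 1.1.1 (add X, !U):
            × closes — contains both U and !U.
          branch 1.1.2 (add !X, U):
            × closes — contains both X and !X.
      branch 1.2 (add (Y && (Y && U))):
        (Y && (Y && U)): α-rule — add Y, (Y && U).
        (Y && U): α-rule — add Y, U.
        !(X == U): β-rule — branch into X, !U  //  !X, U.
          branch 1.2.1 (add X, !U):
            × closes — contains both U and !U.
          branch 1.2.2 (add !X, U):
            × closes — contains both X and !X.
  branch 2 (add ((X -> W) || X)):
    !!((!Z && Z) -> (Y && (Y && U))): β-rule — branch into !(!Z && Z)  //  (Y && (Y && U)).
      branch 2.1 (add !(!Z && Z)):
        !(X == U): β-rule — branch into X, !U  //  !X, U.
          branch 2.1.1 (add X, !U):
            ((X -> W) || X): β-rule — branch into (X -> W)  //  X.
              branch 2.1.1.1 (add (X -> W)):
                !(!Z && Z): β-rule — branch into !!Z  //  !Z.
                  branch 2.1.1.1.1 (add !!Z):
                    (X -> W): β-rule — branch into !X  //  W.
                      branch 2.1.1.1.1.1 (add !X):
                        × closes — contains both X and !X.
                      branch 2.1.1.1.1.2 (add W):
                        ○ open, literals {U=false, W=true, X=true, Z=true}.
                  branch 2.1.1.1.2 (add !Z):
                    (X -> W): β-rule — branch into !X  //  W.
                      branch 2.1.1.1.2.1 (add !X):
                        × closes — contains both X and !X.
                      branch 2.1.1.1.2.2 (add W):
                        ○ open, literals {U=false, W=true, X=true, Z=false}.
              branch 2.1.1.2 (add X):
                !(!Z && Z): β-rule — branch into !!Z  //  !Z.
                  branch 2.1.1.2.1 (add !!Z):
                    ○ open, literals {U=false, X=true, Z=true}.
                  branch 2.1.1.2.2 (add !Z):
                    ○ open, literals {U=false, X=true, Z=false}.
          branch 2.1.2 (add !X, U):
            × closes — contains both X and !X.
      branch 2.2 (add (Y && (Y && U))):
        (Y && (Y && U)): α-rule — add Y, (Y && U).
        (Y && U): α-rule — add Y, U.
        !(X == U): β-rule — branch into X, !U  //  !X, U.
          branch 2.2.1 (add X, !U):
            × closes — contains both U and !U.
          branch 2.2.2 (add !X, U):
            × closes — contains both X and !X.
9 branches closed, 4 open.
An open branch gives a countermodel: U=false, W=true, X=true, Z=true (unmentioned atoms arbitrary); the premises hold there but the conclusion fails.

No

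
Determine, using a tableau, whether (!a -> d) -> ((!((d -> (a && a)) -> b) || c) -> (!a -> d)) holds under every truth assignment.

Valid

Assume the negation and expand:
Initial set: {!((!a -> d) -> ((!((d -> (a && a)) -> b) || c) -> (!a -> d)))}.
!((!a -> d) -> ((!((d -> (a && a)) -> b) || c) -> (!a -> d))): α-rule — add (!a -> d), !((!((d -> (a && a)) -> b) || c) -> (!a -> d)).
!((!((d -> (a && a)) -> b) || c) -> (!a -> d)): α-rule — add (!((d -> (a && a)) -> b) || c), !(!a -> d).
!(!a -> d): α-rule — add !a, !d.
(!a -> d): β-rule — branch into !!a  //  d.
  branch 1 (add !!a):
    × closes — contains both a and !a.
  branch 2 (add d):
    × closes — contains both d and !d.
All 2 branches close.
Every branch closed, so the negation is unsatisfiable and the formula is valid.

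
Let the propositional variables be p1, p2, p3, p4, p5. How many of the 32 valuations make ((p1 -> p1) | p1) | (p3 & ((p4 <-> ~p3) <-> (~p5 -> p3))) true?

Initial set: {(((p1 -> p1) | p1) | (p3 & ((p4 <-> ~p3) <-> (~p5 -> p3))))}.
(((p1 -> p1) | p1) | (p3 & ((p4 <-> ~p3) <-> (~p5 -> p3)))): β-rule — branch into ((p1 -> p1) | p1)  //  (p3 & ((p4 <-> ~p3) <-> (~p5 -> p3))).
  branch 1 (add ((p1 -> p1) | p1)):
    ((p1 -> p1) | p1): β-rule — branch into (p1 -> p1)  //  p1.
      branch 1.1 (add (p1 -> p1)):
        (p1 -> p1): β-rule — branch into ~p1  //  p1.
          branch 1.1.1 (add ~p1):
            ○ open, literals {p1=0}.
          branch 1.1.2 (add p1):
            ○ open, literals {p1=1}.
      branch 1.2 (add p1):
        ○ open, literals {p1=1}.
  branch 2 (add (p3 & ((p4 <-> ~p3) <-> (~p5 -> p3)))):
    (p3 & ((p4 <-> ~p3) <-> (~p5 -> p3))): α-rule — add p3, ((p4 <-> ~p3) <-> (~p5 -> p3)).
    ((p4 <-> ~p3) <-> (~p5 -> p3)): β-rule — branch into (p4 <-> ~p3), (~p5 -> p3)  //  ~(p4 <-> ~p3), ~(~p5 -> p3).
      branch 2.1 (add (p4 <-> ~p3), (~p5 -> p3)):
        (p4 <-> ~p3): β-rule — branch into p4, ~p3  //  ~p4, ~~p3.
          branch 2.1.1 (add p4, ~p3):
            × closes — contains both p3 and ~p3.
          branch 2.1.2 (add ~p4, ~~p3):
            (~p5 -> p3): β-rule — branch into ~~p5  //  p3.
              branch 2.1.2.1 (add ~~p5):
                ○ open, literals {p3=1, p4=0, p5=1}.
              branch 2.1.2.2 (add p3):
                ○ open, literals {p3=1, p4=0}.
      branch 2.2 (add ~(p4 <-> ~p3), ~(~p5 -> p3)):
        ~(~p5 -> p3): α-rule — add ~p5, ~p3.
        × closes — contains both p3 and ~p3.
2 branches closed, 5 open.
Each open branch fixes some atoms; the unmentioned ones are free. Counting distinct full assignments: branch {p1=0} (p2, p3, p4, p5) contributes 16 new; branch {p1=1} (p2, p3, p4, p5) contributes 16 new; branch {p1=1} (p2, p3, p4, p5) contributes 0 new; branch {p3=1, p4=0, p5=1} (p1, p2) contributes 0 new; branch {p3=1, p4=0} (p1, p2, p5) contributes 0 new. Total: 32.

32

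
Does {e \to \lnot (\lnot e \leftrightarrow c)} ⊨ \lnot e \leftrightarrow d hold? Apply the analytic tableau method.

Initial set: {(e \to \lnot (\lnot e \leftrightarrow c)); \lnot (\lnot e \leftrightarrow d)}.
(e \to \lnot (\lnot e \leftrightarrow c)): β-rule — branch into \lnot e  //  \lnot (\lnot e \leftrightarrow c).
  branch 1 (add \lnot e):
    \lnot (\lnot e \leftrightarrow d): β-rule — branch into \lnot e, \lnot d  //  \lnot \lnot e, d.
      branch 1.1 (add \lnot e, \lnot d):
        ○ open, literals {d=0, e=0}.
      branch 1.2 (add \lnot \lnot e, d):
        × closes — contains both e and \lnot e.
  branch 2 (add \lnot (\lnot e \leftrightarrow c)):
    \lnot (\lnot e \leftrightarrow d): β-rule — branch into \lnot e, \lnot d  //  \lnot \lnot e, d.
      branch 2.1 (add \lnot e, \lnot d):
        \lnot (\lnot e \leftrightarrow c): β-rule — branch into \lnot e, \lnot c  //  \lnot \lnot e, c.
          branch 2.1.1 (add \lnot e, \lnot c):
            ○ open, literals {c=0, d=0, e=0}.
          branch 2.1.2 (add \lnot \lnot e, c):
            × closes — contains both e and \lnot e.
      branch 2.2 (add \lnot \lnot e, d):
        \lnot (\lnot e \leftrightarrow c): β-rule — branch into \lnot e, \lnot c  //  \lnot \lnot e, c.
          branch 2.2.1 (add \lnot e, \lnot c):
            × closes — contains both e and \lnot e.
          branch 2.2.2 (add \lnot \lnot e, c):
            ○ open, literals {c=1, d=1, e=1}.
3 branches closed, 3 open.
An open branch gives a countermodel: d=0, e=0 (unmentioned atoms arbitrary); the premises hold there but the conclusion fails.

No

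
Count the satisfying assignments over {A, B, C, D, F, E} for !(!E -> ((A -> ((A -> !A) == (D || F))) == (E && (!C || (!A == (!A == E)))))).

Initial set: {!(!E -> ((A -> ((A -> !A) == (D || F))) == (E && (!C || (!A == (!A == E))))))}.
!(!E -> ((A -> ((A -> !A) == (D || F))) == (E && (!C || (!A == (!A == E)))))): α-rule — add !E, !((A -> ((A -> !A) == (D || F))) == (E && (!C || (!A == (!A == E))))).
!((A -> ((A -> !A) == (D || F))) == (E && (!C || (!A == (!A == E))))): β-rule — branch into (A -> ((A -> !A) == (D || F))), !(E && (!C || (!A == (!A == E))))  //  !(A -> ((A -> !A) == (D || F))), (E && (!C || (!A == (!A == E)))).
  branch 1 (add (A -> ((A -> !A) == (D || F))), !(E && (!C || (!A == (!A == E))))):
    (A -> ((A -> !A) == (D || F))): β-rule — branch into !A  //  ((A -> !A) == (D || F)).
      branch 1.1 (add !A):
        !(E && (!C || (!A == (!A == E)))): β-rule — branch into !E  //  !(!C || (!A == (!A == E))).
          branch 1.1.1 (add !E):
            ○ open, literals {A=F, E=F}.
          branch 1.1.2 (add !(!C || (!A == (!A == E)))):
            !(!C || (!A == (!A == E))): α-rule — add !!C, !(!A == (!A == E)).
            !(!A == (!A == E)): β-rule — branch into !A, !(!A == E)  //  !!A, (!A == E).
              branch 1.1.2.1 (add !A, !(!A == E)):
                !(!A == E): β-rule — branch into !A, !E  //  !!A, E.
                  branch 1.1.2.1.1 (add !A, !E):
                    ○ open, literals {A=F, C=T, E=F}.
                  branch 1.1.2.1.2 (add !!A, E):
                    × closes — contains both A and !A.
              branch 1.1.2.2 (add !!A, (!A == E)):
                × closes — contains both A and !A.
      branch 1.2 (add ((A -> !A) == (D || F))):
        !(E && (!C || (!A == (!A == E)))): β-rule — branch into !E  //  !(!C || (!A == (!A == E))).
          branch 1.2.1 (add !E):
            ((A -> !A) == (D || F)): β-rule — branch into (A -> !A), (D || F)  //  !(A -> !A), !(D || F).
              branch 1.2.1.1 (add (A -> !A), (D || F)):
                (A -> !A): β-rule — branch into !A  //  !A.
                  branch 1.2.1.1.1 (add !A):
                    (D || F): β-rule — branch into D  //  F.
                      branch 1.2.1.1.1.1 (add D):
                        ○ open, literals {A=F, D=T, E=F}.
                      branch 1.2.1.1.1.2 (add F):
                        ○ open, literals {A=F, E=F, F=T}.
                  branch 1.2.1.1.2 (add !A):
                    (D || F): β-rule — branch into D  //  F.
                      branch 1.2.1.1.2.1 (add D):
                        ○ open, literals {A=F, D=T, E=F}.
                      branch 1.2.1.1.2.2 (add F):
                        ○ open, literals {A=F, E=F, F=T}.
              branch 1.2.1.2 (add !(A -> !A), !(D || F)):
                !(A -> !A): α-rule — add A, !!A.
                !(D || F): α-rule — add !D, !F.
                ○ open, literals {A=T, D=F, E=F, F=F}.
          branch 1.2.2 (add !(!C || (!A == (!A == E)))):
            !(!C || (!A == (!A == E))): α-rule — add !!C, !(!A == (!A == E)).
            ((A -> !A) == (D || F)): β-rule — branch into (A -> !A), (D || F)  //  !(A -> !A), !(D || F).
              branch 1.2.2.1 (add (A -> !A), (D || F)):
                !(!A == (!A == E)): β-rule — branch into !A, !(!A == E)  //  !!A, (!A == E).
                  branch 1.2.2.1.1 (add !A, !(!A == E)):
                    (A -> !A): β-rule — branch into !A  //  !A.
                      branch 1.2.2.1.1.1 (add !A):
                        (D || F): β-rule — branch into D  //  F.
                          branch 1.2.2.1.1.1.1 (add D):
                            !(!A == E): β-rule — branch into !A, !E  //  !!A, E.
                              branch 1.2.2.1.1.1.1.1 (add !A, !E):
                                ○ open, literals {A=F, C=T, D=T, E=F}.
                              branch 1.2.2.1.1.1.1.2 (add !!A, E):
                                × closes — contains both A and !A.
                          branch 1.2.2.1.1.1.2 (add F):
                            !(!A == E): β-rule — branch into !A, !E  //  !!A, E.
                              branch 1.2.2.1.1.1.2.1 (add !A, !E):
                                ○ open, literals {A=F, C=T, E=F, F=T}.
                              branch 1.2.2.1.1.1.2.2 (add !!A, E):
                                × closes — contains both A and !A.
                      branch 1.2.2.1.1.2 (add !A):
                        (D || F): β-rule — branch into D  //  F.
                          branch 1.2.2.1.1.2.1 (add D):
                            !(!A == E): β-rule — branch into !A, !E  //  !!A, E.
                              branch 1.2.2.1.1.2.1.1 (add !A, !E):
                                ○ open, literals {A=F, C=T, D=T, E=F}.
                              branch 1.2.2.1.1.2.1.2 (add !!A, E):
                                × closes — contains both A and !A.
                          branch 1.2.2.1.1.2.2 (add F):
                            !(!A == E): β-rule — branch into !A, !E  //  !!A, E.
                              branch 1.2.2.1.1.2.2.1 (add !A, !E):
                                ○ open, literals {A=F, C=T, E=F, F=T}.
                              branch 1.2.2.1.1.2.2.2 (add !!A, E):
                                × closes — contains both A and !A.
                  branch 1.2.2.1.2 (add !!A, (!A == E)):
                    (A -> !A): β-rule — branch into !A  //  !A.
                      branch 1.2.2.1.2.1 (add !A):
                        × closes — contains both A and !A.
                      branch 1.2.2.1.2.2 (add !A):
                        × closes — contains both A and !A.
              branch 1.2.2.2 (add !(A -> !A), !(D || F)):
                !(A -> !A): α-rule — add A, !!A.
                !(D || F): α-rule — add !D, !F.
                !(!A == (!A == E)): β-rule — branch into !A, !(!A == E)  //  !!A, (!A == E).
                  branch 1.2.2.2.1 (add !A, !(!A == E)):
                    × closes — contains both A and !A.
                  branch 1.2.2.2.2 (add !!A, (!A == E)):
                    (!A == E): β-rule — branch into !A, E  //  !!A, !E.
                      branch 1.2.2.2.2.1 (add !A, E):
                        × closes — contains both A and !A.
                      branch 1.2.2.2.2.2 (add !!A, !E):
                        ○ open, literals {A=T, C=T, D=F, E=F, F=F}.
  branch 2 (add !(A -> ((A -> !A) == (D || F))), (E && (!C || (!A == (!A == E))))):
    !(A -> ((A -> !A) == (D || F))): α-rule — add A, !((A -> !A) == (D || F)).
    (E && (!C || (!A == (!A == E)))): α-rule — add E, (!C || (!A == (!A == E))).
    × closes — contains both E and !E.
11 branches closed, 12 open.
Each open branch fixes some atoms; the unmentioned ones are free. Counting distinct full assignments: branch {A=F, E=F} (B, C, D, F) contributes 16 new; branch {A=F, C=T, E=F} (B, D, F) contributes 0 new; branch {A=F, D=T, E=F} (B, C, F) contributes 0 new; branch {A=F, E=F, F=T} (B, C, D) contributes 0 new; branch {A=F, D=T, E=F} (B, C, F) contributes 0 new; branch {A=F, E=F, F=T} (B, C, D) contributes 0 new; branch {A=T, D=F, E=F, F=F} (B, C) contributes 4 new; branch {A=F, C=T, D=T, E=F} (B, F) contributes 0 new; branch {A=F, C=T, E=F, F=T} (B, D) contributes 0 new; branch {A=F, C=T, D=T, E=F} (B, F) contributes 0 new; branch {A=F, C=T, E=F, F=T} (B, D) contributes 0 new; branch {A=T, C=T, D=F, E=F, F=F} (B) contributes 0 new. Total: 20.

20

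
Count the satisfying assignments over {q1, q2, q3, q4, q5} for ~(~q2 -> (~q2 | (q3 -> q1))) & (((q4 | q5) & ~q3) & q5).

Initial set: {T (~(~q2 -> (~q2 | (q3 -> q1))) & (((q4 | q5) & ~q3) & q5))}.
T (~(~q2 -> (~q2 | (q3 -> q1))) & (((q4 | q5) & ~q3) & q5)): α-rule — add T ~(~q2 -> (~q2 | (q3 -> q1))), T (((q4 | q5) & ~q3) & q5).
T ~(~q2 -> (~q2 | (q3 -> q1))): α-rule — add T ~q2, F (~q2 | (q3 -> q1)).
T (((q4 | q5) & ~q3) & q5): α-rule — add T ((q4 | q5) & ~q3), T q5.
F (~q2 | (q3 -> q1)): α-rule — add F ~q2, F (q3 -> q1).
× closes — contains both q2 and ~q2.
All 1 branch closes.
No open branches: the formula has 0 satisfying assignments.

0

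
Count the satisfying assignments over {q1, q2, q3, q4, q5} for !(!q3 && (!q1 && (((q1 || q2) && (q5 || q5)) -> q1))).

Initial set: {!(!q3 && (!q1 && (((q1 || q2) && (q5 || q5)) -> q1)))}.
!(!q3 && (!q1 && (((q1 || q2) && (q5 || q5)) -> q1))): β-rule — branch into !!q3  //  !(!q1 && (((q1 || q2) && (q5 || q5)) -> q1)).
  branch 1 (add !!q3):
    ○ open, literals {q3=T}.
  branch 2 (add !(!q1 && (((q1 || q2) && (q5 || q5)) -> q1))):
    !(!q1 && (((q1 || q2) && (q5 || q5)) -> q1)): β-rule — branch into !!q1  //  !(((q1 || q2) && (q5 || q5)) -> q1).
      branch 2.1 (add !!q1):
        ○ open, literals {q1=T}.
      branch 2.2 (add !(((q1 || q2) && (q5 || q5)) -> q1)):
        !(((q1 || q2) && (q5 || q5)) -> q1): α-rule — add ((q1 || q2) && (q5 || q5)), !q1.
        ((q1 || q2) && (q5 || q5)): α-rule — add (q1 || q2), (q5 || q5).
        (q1 || q2): β-rule — branch into q1  //  q2.
          branch 2.2.1 (add q1):
            × closes — contains both q1 and !q1.
          branch 2.2.2 (add q2):
            (q5 || q5): β-rule — branch into q5  //  q5.
              branch 2.2.2.1 (add q5):
                ○ open, literals {q1=F, q2=T, q5=T}.
              branch 2.2.2.2 (add q5):
                ○ open, literals {q1=F, q2=T, q5=T}.
1 branch closed, 4 open.
Each open branch fixes some atoms; the unmentioned ones are free. Counting distinct full assignments: branch {q3=T} (q1, q2, q4, q5) contributes 16 new; branch {q1=T} (q2, q3, q4, q5) contributes 8 new; branch {q1=F, q2=T, q5=T} (q3, q4) contributes 2 new; branch {q1=F, q2=T, q5=T} (q3, q4) contributes 0 new. Total: 26.

26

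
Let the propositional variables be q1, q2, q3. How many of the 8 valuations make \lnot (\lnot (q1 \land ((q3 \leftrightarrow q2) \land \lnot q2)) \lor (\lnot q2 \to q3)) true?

Initial set: {\lnot (\lnot (q1 \land ((q3 \leftrightarrow q2) \land \lnot q2)) \lor (\lnot q2 \to q3))}.
\lnot (\lnot (q1 \land ((q3 \leftrightarrow q2) \land \lnot q2)) \lor (\lnot q2 \to q3)): α-rule — add \lnot \lnot (q1 \land ((q3 \leftrightarrow q2) \land \lnot q2)), \lnot (\lnot q2 \to q3).
\lnot \lnot (q1 \land ((q3 \leftrightarrow q2) \land \lnot q2)): α-rule — add q1, ((q3 \leftrightarrow q2) \land \lnot q2).
\lnot (\lnot q2 \to q3): α-rule — add \lnot q2, \lnot q3.
((q3 \leftrightarrow q2) \land \lnot q2): α-rule — add (q3 \leftrightarrow q2), \lnot q2.
(q3 \leftrightarrow q2): β-rule — branch into q3, q2  //  \lnot q3, \lnot q2.
  branch 1 (add q3, q2):
    × closes — contains both q3 and \lnot q3.
  branch 2 (add \lnot q3, \lnot q2):
    ○ open, literals {q1=true, q2=false, q3=false}.
1 branch closed, 1 open.
Each open branch fixes some atoms; the unmentioned ones are free. Counting distinct full assignments: branch {q1=true, q2=false, q3=false} (none free) contributes 1 new. Total: 1.

1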